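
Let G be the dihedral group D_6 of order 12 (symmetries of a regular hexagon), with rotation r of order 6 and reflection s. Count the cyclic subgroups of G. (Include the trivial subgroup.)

Each element a generates a cyclic subgroup ⟨a⟩; distinct elements may generate the same one (a cyclic group of order d has φ(d) generators).
Cyclic subgroups by order — order 1: 1; order 2: 7; order 3: 1; order 6: 1.
Total: 10.

10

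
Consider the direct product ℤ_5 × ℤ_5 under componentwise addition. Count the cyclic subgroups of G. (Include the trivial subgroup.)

7

Group the elements of G by the cyclic subgroup they generate; each cyclic subgroup of order d accounts for φ(d) elements.
Cyclic subgroups by order — order 1: 1; order 5: 6.
Total: 7.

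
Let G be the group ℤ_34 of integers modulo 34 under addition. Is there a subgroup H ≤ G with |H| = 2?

Yes

2 | 34. A subgroup of order 2 is {0, 17}.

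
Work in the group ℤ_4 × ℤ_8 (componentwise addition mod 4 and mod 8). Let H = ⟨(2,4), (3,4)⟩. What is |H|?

8

|⟨(2,4)⟩| = 2 and |⟨(3,4)⟩| = 4, so |H| is a multiple of lcm(2, 4) = 4 and divides |G| = 32.
Closing under the operation: H = {(0,0), (0,4), (1,0), (1,4), (2,0), (2,4), (3,0), (3,4)}, so |H| = 8.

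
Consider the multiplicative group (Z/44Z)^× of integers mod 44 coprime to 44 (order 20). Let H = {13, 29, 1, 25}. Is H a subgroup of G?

No

25 ∈ H but its inverse 37 ∉ H, so H is not a subgroup.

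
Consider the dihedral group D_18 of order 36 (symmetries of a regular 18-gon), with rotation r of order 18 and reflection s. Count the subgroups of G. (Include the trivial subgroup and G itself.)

45

|G| = 36, so by Lagrange every subgroup order divides 36. Divisors: 1, 2, 3, 4, 6, 9, 12, 18, 36.
Subgroups by order — order 1: 1; order 2: 19; order 3: 1; order 4: 9; order 6: 7; order 9: 1; order 12: 3; order 18: 3; order 36: 1.
Total: 1 + 19 + 1 + 9 + 7 + 1 + 3 + 3 + 1 = 45.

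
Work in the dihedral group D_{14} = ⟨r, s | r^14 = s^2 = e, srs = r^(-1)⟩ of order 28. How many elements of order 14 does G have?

The elements of order 14 are: r, r^3, r^5, r^9, r^11, r^13.
That's 6.

6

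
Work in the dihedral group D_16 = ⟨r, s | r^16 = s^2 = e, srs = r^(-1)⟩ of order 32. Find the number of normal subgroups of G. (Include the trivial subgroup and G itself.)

G has 36 subgroups. Checking conjugation-invariance by order — order 1: 1/1 normal; order 2: 1/17 normal; order 4: 1/9 normal; order 8: 1/5 normal; order 16: 3/3 normal; order 32: 1/1 normal.
Total normal subgroups: 8.

8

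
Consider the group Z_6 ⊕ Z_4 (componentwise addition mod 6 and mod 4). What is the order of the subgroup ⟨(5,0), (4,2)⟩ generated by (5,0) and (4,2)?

12

|⟨(5,0)⟩| = 6 and |⟨(4,2)⟩| = 6, so |H| is a multiple of lcm(6, 6) = 6 and divides |G| = 24.
Closing under the operation: H = {(0,0), (0,2), (1,0), (1,2), (2,0), (2,2), (3,0), (3,2), (4,0), (4,2), (5,0), (5,2)}, so |H| = 12.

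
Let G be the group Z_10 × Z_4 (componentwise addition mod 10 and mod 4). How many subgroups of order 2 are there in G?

|G| = 40 and 2 | 40, so subgroups of order 2 are possible by Lagrange.
The subgroups of order 2 are: {(0,0), (0,2)}; {(0,0), (5,0)}; {(0,0), (5,2)}.
So G has 3 subgroups of order 2.

3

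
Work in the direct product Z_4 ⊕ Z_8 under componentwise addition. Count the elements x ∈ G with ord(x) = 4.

An element (a,b) has order lcm(ord(a), ord(b)); count pairs with lcm equal to 4.
Enumerating gives 12 such elements.

12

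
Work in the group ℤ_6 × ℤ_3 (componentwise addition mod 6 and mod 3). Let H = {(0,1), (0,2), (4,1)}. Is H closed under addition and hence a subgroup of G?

No

The identity (0,0) ∉ H, so H is not a subgroup.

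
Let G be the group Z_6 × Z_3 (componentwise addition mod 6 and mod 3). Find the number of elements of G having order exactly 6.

8

An element (a,b) has order lcm(ord(a), ord(b)); count pairs with lcm equal to 6.
Enumerating gives 8 such elements.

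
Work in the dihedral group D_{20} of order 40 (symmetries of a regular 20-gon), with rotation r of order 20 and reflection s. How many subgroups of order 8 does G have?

5

|G| = 40 and 8 | 40, so subgroups of order 8 are possible by Lagrange.
The subgroups of order 8 are: {e, r^5, r^10, r^15, s, r^5s, r^10s, r^15s}; {e, r^5, r^10, r^15, rs, r^6s, r^11s, r^16s}; {e, r^5, r^10, r^15, r^2s, r^7s, r^12s, r^17s}; {e, r^5, r^10, r^15, r^3s, r^8s, r^13s, r^18s}; … (5 in all).
So G has 5 subgroups of order 8.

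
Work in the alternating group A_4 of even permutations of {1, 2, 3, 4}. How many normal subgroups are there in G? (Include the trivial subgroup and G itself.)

3

G has 10 subgroups. Checking conjugation-invariance by order — order 1: 1/1 normal; order 2: 0/3 normal; order 3: 0/4 normal; order 4: 1/1 normal; order 12: 1/1 normal.
Total normal subgroups: 3.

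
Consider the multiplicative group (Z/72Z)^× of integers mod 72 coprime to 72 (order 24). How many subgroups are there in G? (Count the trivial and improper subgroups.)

|G| = 24, so by Lagrange every subgroup order divides 24. Divisors: 1, 2, 3, 4, 6, 8, 12, 24.
Subgroups by order — order 1: 1; order 2: 7; order 3: 1; order 4: 7; order 6: 7; order 8: 1; order 12: 7; order 24: 1.
Total: 1 + 7 + 1 + 7 + 7 + 1 + 7 + 1 = 32.

32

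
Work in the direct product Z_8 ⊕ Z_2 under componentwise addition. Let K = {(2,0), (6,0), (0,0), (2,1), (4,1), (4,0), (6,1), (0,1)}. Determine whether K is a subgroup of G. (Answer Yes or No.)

|K| = 8 divides |G| = 16, consistent with Lagrange.
K contains the identity, every element's inverse is in K, and K is closed under +: it is a subgroup.

Yes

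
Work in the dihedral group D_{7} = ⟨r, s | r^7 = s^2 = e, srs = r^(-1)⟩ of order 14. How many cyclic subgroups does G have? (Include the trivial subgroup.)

9

Group the elements of G by the cyclic subgroup they generate; each cyclic subgroup of order d accounts for φ(d) elements.
Cyclic subgroups by order — order 1: 1; order 2: 7; order 7: 1.
Total: 9.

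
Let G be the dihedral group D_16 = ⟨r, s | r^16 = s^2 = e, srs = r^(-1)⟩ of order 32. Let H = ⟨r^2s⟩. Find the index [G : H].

|⟨r^2s⟩| = 2 and |G| = 32.
By Lagrange, [G : H] = |G|/|H| = 32/2 = 16.

16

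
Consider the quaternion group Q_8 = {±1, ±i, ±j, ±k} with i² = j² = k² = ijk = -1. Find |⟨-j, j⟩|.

|⟨-j⟩| = 4 and |⟨j⟩| = 4, so |H| is a multiple of lcm(4, 4) = 4 and divides |G| = 8.
Closing under the operation: H = {1, -1, j, -j}, so |H| = 4.

4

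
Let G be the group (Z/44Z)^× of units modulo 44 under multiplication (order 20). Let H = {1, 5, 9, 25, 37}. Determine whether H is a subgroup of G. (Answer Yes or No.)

|H| = 5 divides |G| = 20, consistent with Lagrange.
H contains the identity, every element's inverse is in H, and H is closed under ·: it is a subgroup.
In fact H = ⟨5⟩.

Yes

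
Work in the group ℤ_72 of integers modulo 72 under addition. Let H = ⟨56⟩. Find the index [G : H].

|⟨56⟩| = 9 and |G| = 72.
By Lagrange, [G : H] = |G|/|H| = 72/9 = 8.

8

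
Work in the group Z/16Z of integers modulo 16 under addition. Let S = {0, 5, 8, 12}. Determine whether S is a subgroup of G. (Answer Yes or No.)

No

5 ∈ S but its inverse 11 ∉ S, so S is not a subgroup.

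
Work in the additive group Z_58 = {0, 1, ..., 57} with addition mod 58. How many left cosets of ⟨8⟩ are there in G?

2

|⟨8⟩| = 29 and |G| = 58.
By Lagrange, [G : H] = |G|/|H| = 58/29 = 2.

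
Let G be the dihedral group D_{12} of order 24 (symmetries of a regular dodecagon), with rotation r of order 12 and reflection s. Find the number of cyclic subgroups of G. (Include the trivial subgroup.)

Group the elements of G by the cyclic subgroup they generate; each cyclic subgroup of order d accounts for φ(d) elements.
Cyclic subgroups by order — order 1: 1; order 2: 13; order 3: 1; order 4: 1; order 6: 1; order 12: 1.
Total: 18.

18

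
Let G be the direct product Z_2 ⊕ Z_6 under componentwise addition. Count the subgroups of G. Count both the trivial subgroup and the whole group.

10

|G| = 12, so by Lagrange every subgroup order divides 12. Divisors: 1, 2, 3, 4, 6, 12.
Subgroups by order — order 1: 1; order 2: 3; order 3: 1; order 4: 1; order 6: 3; order 12: 1.
Total: 1 + 3 + 1 + 1 + 3 + 1 = 10.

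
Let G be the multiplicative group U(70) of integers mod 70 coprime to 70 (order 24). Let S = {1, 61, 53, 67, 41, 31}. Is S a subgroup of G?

67 ∈ S but its inverse 23 ∉ S, so S is not a subgroup.

No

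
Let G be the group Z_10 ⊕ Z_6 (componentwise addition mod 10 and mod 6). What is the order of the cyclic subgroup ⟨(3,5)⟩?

The order of (3,5) in Z_10 × Z_6 is lcm(ord(3) in Z_10, ord(5) in Z_6).
ord(3) = 10 and ord(5) = 6, so |⟨(3,5)⟩| = lcm(10, 6) = 30.

30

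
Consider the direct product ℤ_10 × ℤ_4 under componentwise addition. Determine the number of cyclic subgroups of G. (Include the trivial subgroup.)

A cyclic subgroup of order d is generated by each of its φ(d) elements of order d, so the cyclic subgroups of order d number (#elements of order d)/φ(d).
Cyclic subgroups by order — order 1: 1; order 2: 3; order 4: 2; order 5: 1; order 10: 3; order 20: 2.
Total: 12.

12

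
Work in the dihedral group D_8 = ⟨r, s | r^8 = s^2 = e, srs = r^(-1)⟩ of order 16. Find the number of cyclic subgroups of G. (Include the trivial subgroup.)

A cyclic subgroup of order d is generated by each of its φ(d) elements of order d, so the cyclic subgroups of order d number (#elements of order d)/φ(d).
Cyclic subgroups by order — order 1: 1; order 2: 9; order 4: 1; order 8: 1.
Total: 12.

12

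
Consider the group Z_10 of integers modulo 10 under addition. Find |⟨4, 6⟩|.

5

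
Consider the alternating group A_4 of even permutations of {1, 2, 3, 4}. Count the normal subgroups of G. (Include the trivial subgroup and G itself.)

3

G has 10 subgroups. Checking conjugation-invariance by order — order 1: 1/1 normal; order 2: 0/3 normal; order 3: 0/4 normal; order 4: 1/1 normal; order 12: 1/1 normal.
Total normal subgroups: 3.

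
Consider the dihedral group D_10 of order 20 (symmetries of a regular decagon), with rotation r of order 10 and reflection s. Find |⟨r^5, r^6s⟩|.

4

|⟨r^5⟩| = 2 and |⟨r^6s⟩| = 2, so |H| is a multiple of lcm(2, 2) = 2 and divides |G| = 20.
Closing under the operation: H = {e, r^5, rs, r^6s}, so |H| = 4.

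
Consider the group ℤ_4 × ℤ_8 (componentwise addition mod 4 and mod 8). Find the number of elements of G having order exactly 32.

An element (a,b) has order lcm(ord(a), ord(b)); count pairs with lcm equal to 32.
Enumerating gives 0 such elements.

0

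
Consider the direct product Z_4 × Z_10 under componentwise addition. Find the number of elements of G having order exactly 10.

An element (a,b) has order lcm(ord(a), ord(b)); count pairs with lcm equal to 10.
Enumerating gives 12 such elements.

12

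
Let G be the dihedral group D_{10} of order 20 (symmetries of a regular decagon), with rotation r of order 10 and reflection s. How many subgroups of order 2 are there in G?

|G| = 20 and 2 | 20, so subgroups of order 2 are possible by Lagrange.
The subgroups of order 2 are: {e, r^2s}; {e, r^3s}; {e, r^4s}; {e, r^5}; … (11 in all).
So G has 11 subgroups of order 2.

11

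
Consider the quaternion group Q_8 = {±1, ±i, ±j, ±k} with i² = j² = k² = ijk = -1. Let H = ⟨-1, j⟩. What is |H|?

|⟨-1⟩| = 2 and |⟨j⟩| = 4, so |H| is a multiple of lcm(2, 4) = 4 and divides |G| = 8.
Closing under the operation: H = {1, -1, j, -j}, so |H| = 4.

4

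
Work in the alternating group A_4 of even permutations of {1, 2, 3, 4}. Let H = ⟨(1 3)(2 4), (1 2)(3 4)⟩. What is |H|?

|⟨(1 3)(2 4)⟩| = 2 and |⟨(1 2)(3 4)⟩| = 2, so |H| is a multiple of lcm(2, 2) = 2 and divides |G| = 12.
Closing under the operation: H = {e, (1 2)(3 4), (1 3)(2 4), (1 4)(2 3)}, so |H| = 4.

4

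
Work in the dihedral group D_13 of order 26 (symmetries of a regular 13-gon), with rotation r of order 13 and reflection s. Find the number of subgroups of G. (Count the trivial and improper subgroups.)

|G| = 26, so by Lagrange every subgroup order divides 26. Divisors: 1, 2, 13, 26.
Subgroups by order — order 1: 1; order 2: 13; order 13: 1; order 26: 1.
Total: 1 + 13 + 1 + 1 = 16.

16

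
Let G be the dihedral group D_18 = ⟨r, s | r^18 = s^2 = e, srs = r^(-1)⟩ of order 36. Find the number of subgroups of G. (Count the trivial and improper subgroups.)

|G| = 36, so by Lagrange every subgroup order divides 36. Divisors: 1, 2, 3, 4, 6, 9, 12, 18, 36.
Subgroups by order — order 1: 1; order 2: 19; order 3: 1; order 4: 9; order 6: 7; order 9: 1; order 12: 3; order 18: 3; order 36: 1.
Total: 1 + 19 + 1 + 9 + 7 + 1 + 3 + 3 + 1 = 45.

45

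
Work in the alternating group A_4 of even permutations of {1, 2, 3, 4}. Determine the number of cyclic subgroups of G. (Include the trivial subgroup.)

8

Each element a generates a cyclic subgroup ⟨a⟩; distinct elements may generate the same one (a cyclic group of order d has φ(d) generators).
Cyclic subgroups by order — order 1: 1; order 2: 3; order 3: 4.
Total: 8.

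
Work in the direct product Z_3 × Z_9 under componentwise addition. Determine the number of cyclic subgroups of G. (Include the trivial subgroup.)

8

Each element a generates a cyclic subgroup ⟨a⟩; distinct elements may generate the same one (a cyclic group of order d has φ(d) generators).
Cyclic subgroups by order — order 1: 1; order 3: 4; order 9: 3.
Total: 8.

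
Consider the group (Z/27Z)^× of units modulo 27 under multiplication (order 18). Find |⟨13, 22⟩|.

9

|⟨13⟩| = 9 and |⟨22⟩| = 9, so |H| is a multiple of lcm(9, 9) = 9 and divides |G| = 18.
Closing under the operation: H = {1, 4, 7, 10, 13, 16, 19, 22, 25}, so |H| = 9.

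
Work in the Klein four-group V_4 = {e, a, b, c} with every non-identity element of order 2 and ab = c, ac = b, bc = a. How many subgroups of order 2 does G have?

3

|G| = 4 and 2 | 4, so subgroups of order 2 are possible by Lagrange.
The subgroups of order 2 are: {e, a}; {e, b}; {e, c}.
So G has 3 subgroups of order 2.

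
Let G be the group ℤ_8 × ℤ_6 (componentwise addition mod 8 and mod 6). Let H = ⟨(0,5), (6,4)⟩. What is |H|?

24

|⟨(0,5)⟩| = 6 and |⟨(6,4)⟩| = 12, so |H| is a multiple of lcm(6, 12) = 12 and divides |G| = 48.
Closing under the operation: H = {(0,0), (0,1), (0,2), (0,3), (0,4), (0,5), (2,0), (2,1), (2,2), (2,3), (2,4), (2,5), (4,0), (4,1), (4,2), (4,3), (4,4), (4,5), (6,0), (6,1), (6,2), (6,3), (6,4), (6,5)}, so |H| = 24.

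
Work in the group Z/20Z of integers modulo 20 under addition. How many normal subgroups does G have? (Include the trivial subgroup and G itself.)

G is abelian, so every subgroup is normal.
G has 6 subgroups in total, hence 6 normal subgroups.

6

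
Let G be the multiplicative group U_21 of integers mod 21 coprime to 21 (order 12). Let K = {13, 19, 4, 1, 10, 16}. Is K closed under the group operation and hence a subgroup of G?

Yes

|K| = 6 divides |G| = 12, consistent with Lagrange.
K contains the identity, every element's inverse is in K, and K is closed under ·: it is a subgroup.
In fact K = ⟨19⟩.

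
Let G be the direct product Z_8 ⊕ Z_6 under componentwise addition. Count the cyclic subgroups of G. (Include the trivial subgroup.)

Each element a generates a cyclic subgroup ⟨a⟩; distinct elements may generate the same one (a cyclic group of order d has φ(d) generators).
Cyclic subgroups by order — order 1: 1; order 2: 3; order 3: 1; order 4: 2; order 6: 3; order 8: 2; order 12: 2; order 24: 2.
Total: 16.

16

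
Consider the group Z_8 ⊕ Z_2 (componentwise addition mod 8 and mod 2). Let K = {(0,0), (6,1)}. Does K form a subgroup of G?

(6,1) ∈ K but its inverse (2,1) ∉ K, so K is not a subgroup.

No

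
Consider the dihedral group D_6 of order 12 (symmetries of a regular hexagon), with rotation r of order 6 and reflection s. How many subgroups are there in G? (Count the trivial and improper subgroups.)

16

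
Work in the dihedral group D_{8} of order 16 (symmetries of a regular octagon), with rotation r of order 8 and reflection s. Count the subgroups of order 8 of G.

|G| = 16 and 8 | 16, so subgroups of order 8 are possible by Lagrange.
The subgroups of order 8 are: {e, r, r^2, r^3, r^4, r^5, r^6, r^7}; {e, r^2, r^4, r^6, s, r^2s, r^4s, r^6s}; {e, r^2, r^4, r^6, rs, r^3s, r^5s, r^7s}.
So G has 3 subgroups of order 8.

3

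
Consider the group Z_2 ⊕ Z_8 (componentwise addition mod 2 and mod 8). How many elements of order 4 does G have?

4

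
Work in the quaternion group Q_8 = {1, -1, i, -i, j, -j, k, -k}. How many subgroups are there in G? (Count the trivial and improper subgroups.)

6

|G| = 8, so by Lagrange every subgroup order divides 8. Divisors: 1, 2, 4, 8.
Subgroups by order — order 1: 1; order 2: 1; order 4: 3; order 8: 1.
Total: 1 + 1 + 3 + 1 = 6.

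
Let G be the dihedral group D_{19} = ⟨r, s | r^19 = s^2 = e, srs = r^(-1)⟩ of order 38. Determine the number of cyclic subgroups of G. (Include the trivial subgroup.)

Each element a generates a cyclic subgroup ⟨a⟩; distinct elements may generate the same one (a cyclic group of order d has φ(d) generators).
Cyclic subgroups by order — order 1: 1; order 2: 19; order 19: 1.
Total: 21.

21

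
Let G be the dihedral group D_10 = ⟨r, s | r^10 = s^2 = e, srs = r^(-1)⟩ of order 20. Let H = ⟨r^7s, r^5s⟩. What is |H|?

10

|⟨r^7s⟩| = 2 and |⟨r^5s⟩| = 2, so |H| is a multiple of lcm(2, 2) = 2 and divides |G| = 20.
Closing under the operation: H = {e, r^2, r^4, r^6, r^8, rs, r^3s, r^5s, r^7s, r^9s}, so |H| = 10.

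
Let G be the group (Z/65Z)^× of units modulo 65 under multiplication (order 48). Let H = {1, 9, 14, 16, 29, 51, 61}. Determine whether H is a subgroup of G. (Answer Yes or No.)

No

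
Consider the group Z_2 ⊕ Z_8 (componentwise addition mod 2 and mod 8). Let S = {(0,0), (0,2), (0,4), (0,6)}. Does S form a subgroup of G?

|S| = 4 divides |G| = 16, consistent with Lagrange.
S contains the identity, every element's inverse is in S, and S is closed under +: it is a subgroup.
In fact S = ⟨(0,2)⟩.

Yes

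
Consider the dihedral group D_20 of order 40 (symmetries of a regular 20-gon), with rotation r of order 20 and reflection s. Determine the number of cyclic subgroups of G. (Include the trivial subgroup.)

A cyclic subgroup of order d is generated by each of its φ(d) elements of order d, so the cyclic subgroups of order d number (#elements of order d)/φ(d).
Cyclic subgroups by order — order 1: 1; order 2: 21; order 4: 1; order 5: 1; order 10: 1; order 20: 1.
Total: 26.

26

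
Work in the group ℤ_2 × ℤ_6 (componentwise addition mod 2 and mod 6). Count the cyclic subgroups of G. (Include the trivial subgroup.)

8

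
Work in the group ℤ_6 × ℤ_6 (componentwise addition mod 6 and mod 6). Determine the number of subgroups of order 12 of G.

4

|G| = 36 and 12 | 36, so subgroups of order 12 are possible by Lagrange.
The subgroups of order 12 are: {(0,0), (0,1), (0,2), (0,3), (0,4), (0,5), (3,0), (3,1), (3,2), (3,3), (3,4), (3,5)}; {(0,0), (0,3), (1,0), (1,3), (2,0), (2,3), (3,0), (3,3), (4,0), (4,3), (5,0), (5,3)}; {(0,0), (0,3), (1,1), (1,4), (2,2), (2,5), (3,0), (3,3), (4,1), (4,4), (5,2), (5,5)}; {(0,0), (0,3), (1,2), (1,5), (2,1), (2,4), (3,0), (3,3), (4,2), (4,5), (5,1), (5,4)}.
So G has 4 subgroups of order 12.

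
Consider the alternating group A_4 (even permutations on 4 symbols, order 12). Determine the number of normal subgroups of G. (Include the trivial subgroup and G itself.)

G has 10 subgroups. Checking conjugation-invariance by order — order 1: 1/1 normal; order 2: 0/3 normal; order 3: 0/4 normal; order 4: 1/1 normal; order 12: 1/1 normal.
Total normal subgroups: 3.

3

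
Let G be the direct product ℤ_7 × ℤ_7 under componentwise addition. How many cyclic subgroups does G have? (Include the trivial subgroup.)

Each element a generates a cyclic subgroup ⟨a⟩; distinct elements may generate the same one (a cyclic group of order d has φ(d) generators).
Cyclic subgroups by order — order 1: 1; order 7: 8.
Total: 9.

9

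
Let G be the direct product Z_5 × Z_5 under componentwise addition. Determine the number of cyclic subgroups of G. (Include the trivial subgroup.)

A cyclic subgroup of order d is generated by each of its φ(d) elements of order d, so the cyclic subgroups of order d number (#elements of order d)/φ(d).
Cyclic subgroups by order — order 1: 1; order 5: 6.
Total: 7.

7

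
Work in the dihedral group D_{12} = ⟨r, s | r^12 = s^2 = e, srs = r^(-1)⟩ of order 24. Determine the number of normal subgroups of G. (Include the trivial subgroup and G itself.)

9

G has 34 subgroups. Checking conjugation-invariance by order — order 1: 1/1 normal; order 2: 1/13 normal; order 3: 1/1 normal; order 4: 1/7 normal; order 6: 1/5 normal; order 8: 0/3 normal; order 12: 3/3 normal; order 24: 1/1 normal.
Total normal subgroups: 9.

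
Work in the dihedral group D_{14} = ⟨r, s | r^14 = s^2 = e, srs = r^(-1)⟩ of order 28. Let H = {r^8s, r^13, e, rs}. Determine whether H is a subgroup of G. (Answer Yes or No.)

No

r^13 ∈ H but its inverse r ∉ H, so H is not a subgroup.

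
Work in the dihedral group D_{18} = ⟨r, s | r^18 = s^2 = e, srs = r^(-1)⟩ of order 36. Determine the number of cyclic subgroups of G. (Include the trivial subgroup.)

Each element a generates a cyclic subgroup ⟨a⟩; distinct elements may generate the same one (a cyclic group of order d has φ(d) generators).
Cyclic subgroups by order — order 1: 1; order 2: 19; order 3: 1; order 6: 1; order 9: 1; order 18: 1.
Total: 24.

24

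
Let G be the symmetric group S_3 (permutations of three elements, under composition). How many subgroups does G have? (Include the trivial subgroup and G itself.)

6

|G| = 6, so by Lagrange every subgroup order divides 6. Divisors: 1, 2, 3, 6.
Subgroups by order — order 1: 1; order 2: 3; order 3: 1; order 6: 1.
Total: 1 + 3 + 1 + 1 = 6.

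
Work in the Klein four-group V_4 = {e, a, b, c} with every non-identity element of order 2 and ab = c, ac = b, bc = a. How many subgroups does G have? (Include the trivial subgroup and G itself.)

|G| = 4, so by Lagrange every subgroup order divides 4. Divisors: 1, 2, 4.
Subgroups by order — order 1: 1; order 2: 3; order 4: 1.
Total: 1 + 3 + 1 = 5.

5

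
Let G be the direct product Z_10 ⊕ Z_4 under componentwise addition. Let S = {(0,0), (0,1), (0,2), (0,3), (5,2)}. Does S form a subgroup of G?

Closure fails: (0,1) + (5,2) = (5,3) ∉ S. So S is not a subgroup.

No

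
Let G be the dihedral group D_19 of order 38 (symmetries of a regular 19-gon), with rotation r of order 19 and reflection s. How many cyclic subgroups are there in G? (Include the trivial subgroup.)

21

A cyclic subgroup of order d is generated by each of its φ(d) elements of order d, so the cyclic subgroups of order d number (#elements of order d)/φ(d).
Cyclic subgroups by order — order 1: 1; order 2: 19; order 19: 1.
Total: 21.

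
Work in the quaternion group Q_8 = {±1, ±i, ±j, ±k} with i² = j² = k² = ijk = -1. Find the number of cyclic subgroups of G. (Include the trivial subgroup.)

5

Each element a generates a cyclic subgroup ⟨a⟩; distinct elements may generate the same one (a cyclic group of order d has φ(d) generators).
Cyclic subgroups by order — order 1: 1; order 2: 1; order 4: 3.
Total: 5.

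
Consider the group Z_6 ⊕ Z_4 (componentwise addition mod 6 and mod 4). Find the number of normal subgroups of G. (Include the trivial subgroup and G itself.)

G is abelian, so every subgroup is normal.
G has 16 subgroups in total, hence 16 normal subgroups.

16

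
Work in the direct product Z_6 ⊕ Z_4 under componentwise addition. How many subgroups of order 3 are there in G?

|G| = 24 and 3 | 24, so subgroups of order 3 are possible by Lagrange.
The subgroups of order 3 are: {(0,0), (2,0), (4,0)}.
So G has 1 subgroup of order 3.

1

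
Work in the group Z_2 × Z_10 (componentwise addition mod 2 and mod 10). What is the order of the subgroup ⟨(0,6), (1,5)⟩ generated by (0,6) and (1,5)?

|⟨(0,6)⟩| = 5 and |⟨(1,5)⟩| = 2, so |H| is a multiple of lcm(5, 2) = 10 and divides |G| = 20.
Closing under the operation: H = {(0,0), (0,2), (0,4), (0,6), (0,8), (1,1), (1,3), (1,5), (1,7), (1,9)}, so |H| = 10.

10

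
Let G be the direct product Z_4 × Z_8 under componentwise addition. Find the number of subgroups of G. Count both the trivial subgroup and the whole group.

22

|G| = 32, so by Lagrange every subgroup order divides 32. Divisors: 1, 2, 4, 8, 16, 32.
Subgroups by order — order 1: 1; order 2: 3; order 4: 7; order 8: 7; order 16: 3; order 32: 1.
Total: 1 + 3 + 7 + 7 + 3 + 1 = 22.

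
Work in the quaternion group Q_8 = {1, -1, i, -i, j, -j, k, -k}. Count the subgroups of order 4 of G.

|G| = 8 and 4 | 8, so subgroups of order 4 are possible by Lagrange.
The subgroups of order 4 are: {1, -1, i, -i}; {1, -1, j, -j}; {1, -1, k, -k}.
So G has 3 subgroups of order 4.

3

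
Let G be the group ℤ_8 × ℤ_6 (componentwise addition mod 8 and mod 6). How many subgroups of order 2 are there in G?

3

|G| = 48 and 2 | 48, so subgroups of order 2 are possible by Lagrange.
The subgroups of order 2 are: {(0,0), (0,3)}; {(0,0), (4,0)}; {(0,0), (4,3)}.
So G has 3 subgroups of order 2.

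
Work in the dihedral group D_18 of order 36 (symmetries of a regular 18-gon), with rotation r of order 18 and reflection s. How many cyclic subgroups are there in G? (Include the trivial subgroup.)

24

Group the elements of G by the cyclic subgroup they generate; each cyclic subgroup of order d accounts for φ(d) elements.
Cyclic subgroups by order — order 1: 1; order 2: 19; order 3: 1; order 6: 1; order 9: 1; order 18: 1.
Total: 24.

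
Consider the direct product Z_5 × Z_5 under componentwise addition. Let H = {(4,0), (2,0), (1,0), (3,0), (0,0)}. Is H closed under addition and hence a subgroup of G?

|H| = 5 divides |G| = 25, consistent with Lagrange.
H contains the identity, every element's inverse is in H, and H is closed under +: it is a subgroup.
In fact H = ⟨(4,0)⟩.

Yes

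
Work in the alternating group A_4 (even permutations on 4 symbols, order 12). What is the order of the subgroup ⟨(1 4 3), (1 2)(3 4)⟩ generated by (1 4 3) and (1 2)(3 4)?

12

|⟨(1 4 3)⟩| = 3 and |⟨(1 2)(3 4)⟩| = 2, so |H| is a multiple of lcm(3, 2) = 6 and divides |G| = 12.
Closing {(1 4 3), (1 2)(3 4)} under the group operation gives all of G, so |H| = 12.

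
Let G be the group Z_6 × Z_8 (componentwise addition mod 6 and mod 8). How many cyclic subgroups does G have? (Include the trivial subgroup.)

16

Group the elements of G by the cyclic subgroup they generate; each cyclic subgroup of order d accounts for φ(d) elements.
Cyclic subgroups by order — order 1: 1; order 2: 3; order 3: 1; order 4: 2; order 6: 3; order 8: 2; order 12: 2; order 24: 2.
Total: 16.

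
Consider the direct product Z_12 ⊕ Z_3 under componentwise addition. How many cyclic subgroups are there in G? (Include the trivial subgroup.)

15

Group the elements of G by the cyclic subgroup they generate; each cyclic subgroup of order d accounts for φ(d) elements.
Cyclic subgroups by order — order 1: 1; order 2: 1; order 3: 4; order 4: 1; order 6: 4; order 12: 4.
Total: 15.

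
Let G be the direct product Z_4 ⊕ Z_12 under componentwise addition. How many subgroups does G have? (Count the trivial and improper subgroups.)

30

|G| = 48, so by Lagrange every subgroup order divides 48. Divisors: 1, 2, 3, 4, 6, 8, 12, 16, 24, 48.
Subgroups by order — order 1: 1; order 2: 3; order 3: 1; order 4: 7; order 6: 3; order 8: 3; order 12: 7; order 16: 1; order 24: 3; order 48: 1.
Total: 1 + 3 + 1 + 7 + 3 + 3 + 7 + 1 + 3 + 1 = 30.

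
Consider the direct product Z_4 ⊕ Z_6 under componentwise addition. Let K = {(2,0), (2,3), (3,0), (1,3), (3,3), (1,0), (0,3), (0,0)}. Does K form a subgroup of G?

|K| = 8 divides |G| = 24, consistent with Lagrange.
K contains the identity, every element's inverse is in K, and K is closed under +: it is a subgroup.

Yes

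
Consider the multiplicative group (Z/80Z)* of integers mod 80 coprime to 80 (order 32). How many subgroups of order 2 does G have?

7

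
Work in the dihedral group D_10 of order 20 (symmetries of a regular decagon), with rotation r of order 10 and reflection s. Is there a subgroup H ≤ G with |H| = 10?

Yes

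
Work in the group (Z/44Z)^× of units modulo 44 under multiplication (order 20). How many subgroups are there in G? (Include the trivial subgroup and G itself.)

|G| = 20, so by Lagrange every subgroup order divides 20. Divisors: 1, 2, 4, 5, 10, 20.
Subgroups by order — order 1: 1; order 2: 3; order 4: 1; order 5: 1; order 10: 3; order 20: 1.
Total: 1 + 3 + 1 + 1 + 3 + 1 = 10.

10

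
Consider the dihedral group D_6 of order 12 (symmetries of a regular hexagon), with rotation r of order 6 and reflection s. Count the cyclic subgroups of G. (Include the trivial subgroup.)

A cyclic subgroup of order d is generated by each of its φ(d) elements of order d, so the cyclic subgroups of order d number (#elements of order d)/φ(d).
Cyclic subgroups by order — order 1: 1; order 2: 7; order 3: 1; order 6: 1.
Total: 10.

10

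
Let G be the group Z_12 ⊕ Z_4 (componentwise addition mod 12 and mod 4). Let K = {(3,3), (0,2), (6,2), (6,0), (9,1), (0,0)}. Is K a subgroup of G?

Closure fails: (0,2) + (3,3) = (3,1) ∉ K. So K is not a subgroup.

No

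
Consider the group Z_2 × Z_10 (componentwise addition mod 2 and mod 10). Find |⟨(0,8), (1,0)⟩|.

10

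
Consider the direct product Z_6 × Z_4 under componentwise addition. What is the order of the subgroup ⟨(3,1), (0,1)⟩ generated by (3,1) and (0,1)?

|⟨(3,1)⟩| = 4 and |⟨(0,1)⟩| = 4, so |H| is a multiple of lcm(4, 4) = 4 and divides |G| = 24.
Closing under the operation: H = {(0,0), (0,1), (0,2), (0,3), (3,0), (3,1), (3,2), (3,3)}, so |H| = 8.

8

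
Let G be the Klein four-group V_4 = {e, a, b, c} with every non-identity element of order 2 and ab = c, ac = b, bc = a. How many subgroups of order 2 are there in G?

|G| = 4 and 2 | 4, so subgroups of order 2 are possible by Lagrange.
The subgroups of order 2 are: {e, a}; {e, b}; {e, c}.
So G has 3 subgroups of order 2.

3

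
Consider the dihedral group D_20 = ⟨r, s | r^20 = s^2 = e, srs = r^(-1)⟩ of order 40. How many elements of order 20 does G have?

8

The elements of order 20 are: r, r^3, r^7, r^9, r^11, r^13, r^17, r^19.
That's 8.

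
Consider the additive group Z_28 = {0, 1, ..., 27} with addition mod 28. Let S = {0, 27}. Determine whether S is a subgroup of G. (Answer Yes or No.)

No

27 ∈ S but its inverse 1 ∉ S, so S is not a subgroup.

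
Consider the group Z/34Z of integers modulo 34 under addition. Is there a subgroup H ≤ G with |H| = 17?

Yes

17 | 34. A subgroup of order 17 is {0, 2, 4, 6, 8, 10, 12, 14, 16, 18, 20, 22, 24, 26, 28, 30, 32}.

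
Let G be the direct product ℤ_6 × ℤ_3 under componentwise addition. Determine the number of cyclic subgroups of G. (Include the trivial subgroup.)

A cyclic subgroup of order d is generated by each of its φ(d) elements of order d, so the cyclic subgroups of order d number (#elements of order d)/φ(d).
Cyclic subgroups by order — order 1: 1; order 2: 1; order 3: 4; order 6: 4.
Total: 10.

10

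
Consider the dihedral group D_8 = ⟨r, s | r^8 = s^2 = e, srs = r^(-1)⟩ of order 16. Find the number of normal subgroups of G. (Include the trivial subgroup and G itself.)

G has 19 subgroups. Checking conjugation-invariance by order — order 1: 1/1 normal; order 2: 1/9 normal; order 4: 1/5 normal; order 8: 3/3 normal; order 16: 1/1 normal.
Total normal subgroups: 7.

7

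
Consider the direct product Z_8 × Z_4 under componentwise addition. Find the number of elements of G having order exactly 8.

16

An element (a,b) has order lcm(ord(a), ord(b)); count pairs with lcm equal to 8.
Enumerating gives 16 such elements.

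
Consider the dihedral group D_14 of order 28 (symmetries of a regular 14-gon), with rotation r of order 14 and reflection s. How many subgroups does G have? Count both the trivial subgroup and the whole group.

|G| = 28, so by Lagrange every subgroup order divides 28. Divisors: 1, 2, 4, 7, 14, 28.
Subgroups by order — order 1: 1; order 2: 15; order 4: 7; order 7: 1; order 14: 3; order 28: 1.
Total: 1 + 15 + 7 + 1 + 3 + 1 = 28.

28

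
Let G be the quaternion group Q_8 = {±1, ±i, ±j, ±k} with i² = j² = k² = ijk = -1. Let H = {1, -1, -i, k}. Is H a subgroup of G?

No

-i ∈ H but its inverse i ∉ H, so H is not a subgroup.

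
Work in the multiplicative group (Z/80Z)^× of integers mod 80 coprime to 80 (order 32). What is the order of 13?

Compute successive powers of 13 mod 80: 13, 9, 37, 1; 13^4 ≡ 1 (mod 80).
So |⟨13⟩| = 4.

4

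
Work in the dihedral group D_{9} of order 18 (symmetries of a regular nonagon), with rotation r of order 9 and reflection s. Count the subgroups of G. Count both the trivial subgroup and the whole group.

|G| = 18, so by Lagrange every subgroup order divides 18. Divisors: 1, 2, 3, 6, 9, 18.
Subgroups by order — order 1: 1; order 2: 9; order 3: 1; order 6: 3; order 9: 1; order 18: 1.
Total: 1 + 9 + 1 + 3 + 1 + 1 = 16.

16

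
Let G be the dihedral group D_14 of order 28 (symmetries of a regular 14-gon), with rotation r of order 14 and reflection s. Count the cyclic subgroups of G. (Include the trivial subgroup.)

Group the elements of G by the cyclic subgroup they generate; each cyclic subgroup of order d accounts for φ(d) elements.
Cyclic subgroups by order — order 1: 1; order 2: 15; order 7: 1; order 14: 1.
Total: 18.

18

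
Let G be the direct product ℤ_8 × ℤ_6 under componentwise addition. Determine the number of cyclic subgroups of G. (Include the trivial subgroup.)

Each element a generates a cyclic subgroup ⟨a⟩; distinct elements may generate the same one (a cyclic group of order d has φ(d) generators).
Cyclic subgroups by order — order 1: 1; order 2: 3; order 3: 1; order 4: 2; order 6: 3; order 8: 2; order 12: 2; order 24: 2.
Total: 16.

16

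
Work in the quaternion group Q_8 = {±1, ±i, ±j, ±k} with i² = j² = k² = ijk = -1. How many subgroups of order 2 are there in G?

1

|G| = 8 and 2 | 8, so subgroups of order 2 are possible by Lagrange.
The subgroups of order 2 are: {1, -1}.
So G has 1 subgroup of order 2.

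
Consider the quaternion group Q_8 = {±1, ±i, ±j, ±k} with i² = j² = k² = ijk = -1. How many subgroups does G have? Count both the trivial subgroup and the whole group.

6

|G| = 8, so by Lagrange every subgroup order divides 8. Divisors: 1, 2, 4, 8.
Subgroups by order — order 1: 1; order 2: 1; order 4: 3; order 8: 1.
Total: 1 + 1 + 3 + 1 = 6.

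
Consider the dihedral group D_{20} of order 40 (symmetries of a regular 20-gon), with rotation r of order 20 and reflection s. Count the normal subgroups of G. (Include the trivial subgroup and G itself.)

G has 48 subgroups. Checking conjugation-invariance by order — order 1: 1/1 normal; order 2: 1/21 normal; order 4: 1/11 normal; order 5: 1/1 normal; order 8: 0/5 normal; order 10: 1/5 normal; order 20: 3/3 normal; order 40: 1/1 normal.
Total normal subgroups: 9.

9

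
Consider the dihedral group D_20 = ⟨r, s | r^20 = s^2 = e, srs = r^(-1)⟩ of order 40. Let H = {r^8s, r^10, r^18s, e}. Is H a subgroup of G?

|H| = 4 divides |G| = 40, consistent with Lagrange.
H contains the identity, every element's inverse is in H, and H is closed under ·: it is a subgroup.

Yes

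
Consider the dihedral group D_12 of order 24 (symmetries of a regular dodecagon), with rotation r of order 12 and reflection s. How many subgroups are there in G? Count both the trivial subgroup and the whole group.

|G| = 24, so by Lagrange every subgroup order divides 24. Divisors: 1, 2, 3, 4, 6, 8, 12, 24.
Subgroups by order — order 1: 1; order 2: 13; order 3: 1; order 4: 7; order 6: 5; order 8: 3; order 12: 3; order 24: 1.
Total: 1 + 13 + 1 + 7 + 5 + 3 + 3 + 1 = 34.

34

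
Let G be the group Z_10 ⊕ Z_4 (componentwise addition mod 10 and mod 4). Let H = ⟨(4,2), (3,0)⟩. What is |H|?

|⟨(4,2)⟩| = 10 and |⟨(3,0)⟩| = 10, so |H| is a multiple of lcm(10, 10) = 10 and divides |G| = 40.
Closing under the operation: H = {(0,0), (0,2), (1,0), (1,2), (2,0), (2,2), (3,0), (3,2), (4,0), (4,2), (5,0), (5,2), (6,0), (6,2), (7,0), (7,2), (8,0), (8,2), (9,0), (9,2)}, so |H| = 20.

20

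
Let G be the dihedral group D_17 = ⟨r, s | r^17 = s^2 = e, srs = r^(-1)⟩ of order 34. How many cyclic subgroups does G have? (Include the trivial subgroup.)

19

A cyclic subgroup of order d is generated by each of its φ(d) elements of order d, so the cyclic subgroups of order d number (#elements of order d)/φ(d).
Cyclic subgroups by order — order 1: 1; order 2: 17; order 17: 1.
Total: 19.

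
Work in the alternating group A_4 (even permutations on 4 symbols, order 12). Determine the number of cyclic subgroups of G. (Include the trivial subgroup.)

Group the elements of G by the cyclic subgroup they generate; each cyclic subgroup of order d accounts for φ(d) elements.
Cyclic subgroups by order — order 1: 1; order 2: 3; order 3: 4.
Total: 8.

8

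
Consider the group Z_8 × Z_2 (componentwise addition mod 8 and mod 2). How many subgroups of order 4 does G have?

3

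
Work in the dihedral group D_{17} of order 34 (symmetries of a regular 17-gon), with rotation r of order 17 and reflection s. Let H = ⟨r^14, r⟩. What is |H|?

17

|⟨r^14⟩| = 17 and |⟨r⟩| = 17, so |H| is a multiple of lcm(17, 17) = 17 and divides |G| = 34.
Closing under the operation: H = {e, r, r^2, r^3, r^4, r^5, r^6, r^7, r^8, r^9, r^10, r^11, r^12, r^13, r^14, r^15, r^16}, so |H| = 17.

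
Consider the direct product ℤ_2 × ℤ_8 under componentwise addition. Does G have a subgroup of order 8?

Yes

8 | 16. A subgroup of order 8 is {(0,0), (0,1), (0,2), (0,3), (0,4), (0,5), (0,6), (0,7)}.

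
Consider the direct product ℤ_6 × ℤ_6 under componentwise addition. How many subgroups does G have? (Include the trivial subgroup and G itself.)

|G| = 36, so by Lagrange every subgroup order divides 36. Divisors: 1, 2, 3, 4, 6, 9, 12, 18, 36.
Subgroups by order — order 1: 1; order 2: 3; order 3: 4; order 4: 1; order 6: 12; order 9: 1; order 12: 4; order 18: 3; order 36: 1.
Total: 1 + 3 + 4 + 1 + 12 + 1 + 4 + 3 + 1 = 30.

30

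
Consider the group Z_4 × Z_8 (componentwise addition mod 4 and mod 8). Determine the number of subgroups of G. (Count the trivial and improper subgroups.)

|G| = 32, so by Lagrange every subgroup order divides 32. Divisors: 1, 2, 4, 8, 16, 32.
Subgroups by order — order 1: 1; order 2: 3; order 4: 7; order 8: 7; order 16: 3; order 32: 1.
Total: 1 + 3 + 7 + 7 + 3 + 1 = 22.

22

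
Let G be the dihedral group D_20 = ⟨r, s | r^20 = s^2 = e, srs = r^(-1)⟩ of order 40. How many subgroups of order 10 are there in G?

|G| = 40 and 10 | 40, so subgroups of order 10 are possible by Lagrange.
The subgroups of order 10 are: {e, r^2, r^4, r^6, r^8, r^10, r^12, r^14, r^16, r^18}; {e, r^4, r^8, r^12, r^16, r^2s, r^6s, r^10s, r^14s, r^18s}; {e, r^4, r^8, r^12, r^16, r^3s, r^7s, r^11s, r^15s, r^19s}; {e, r^4, r^8, r^12, r^16, s, r^4s, r^8s, r^12s, r^16s}; … (5 in all).
So G has 5 subgroups of order 10.

5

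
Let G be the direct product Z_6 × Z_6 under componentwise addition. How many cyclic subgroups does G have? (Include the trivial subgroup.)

A cyclic subgroup of order d is generated by each of its φ(d) elements of order d, so the cyclic subgroups of order d number (#elements of order d)/φ(d).
Cyclic subgroups by order — order 1: 1; order 2: 3; order 3: 4; order 6: 12.
Total: 20.

20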